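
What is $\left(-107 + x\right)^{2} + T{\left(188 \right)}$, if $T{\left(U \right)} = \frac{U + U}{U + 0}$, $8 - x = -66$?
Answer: $1091$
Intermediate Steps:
$x = 74$ ($x = 8 - -66 = 8 + 66 = 74$)
$T{\left(U \right)} = 2$ ($T{\left(U \right)} = \frac{2 U}{U} = 2$)
$\left(-107 + x\right)^{2} + T{\left(188 \right)} = \left(-107 + 74\right)^{2} + 2 = \left(-33\right)^{2} + 2 = 1089 + 2 = 1091$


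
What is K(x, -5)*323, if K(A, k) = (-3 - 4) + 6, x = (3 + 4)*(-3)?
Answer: -323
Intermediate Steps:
x = -21 (x = 7*(-3) = -21)
K(A, k) = -1 (K(A, k) = -7 + 6 = -1)
K(x, -5)*323 = -1*323 = -323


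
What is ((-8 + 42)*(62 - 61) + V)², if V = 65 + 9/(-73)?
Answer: 52099524/5329 ≈ 9776.6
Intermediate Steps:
V = 4736/73 (V = 65 + 9*(-1/73) = 65 - 9/73 = 4736/73 ≈ 64.877)
((-8 + 42)*(62 - 61) + V)² = ((-8 + 42)*(62 - 61) + 4736/73)² = (34*1 + 4736/73)² = (34 + 4736/73)² = (7218/73)² = 52099524/5329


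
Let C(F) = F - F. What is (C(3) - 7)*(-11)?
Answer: 77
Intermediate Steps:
C(F) = 0
(C(3) - 7)*(-11) = (0 - 7)*(-11) = -7*(-11) = 77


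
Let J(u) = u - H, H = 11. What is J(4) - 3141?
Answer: -3148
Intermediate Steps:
J(u) = -11 + u (J(u) = u - 1*11 = u - 11 = -11 + u)
J(4) - 3141 = (-11 + 4) - 3141 = -7 - 3141 = -3148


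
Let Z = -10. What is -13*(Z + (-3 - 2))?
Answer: 195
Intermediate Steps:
-13*(Z + (-3 - 2)) = -13*(-10 + (-3 - 2)) = -13*(-10 - 5) = -13*(-15) = 195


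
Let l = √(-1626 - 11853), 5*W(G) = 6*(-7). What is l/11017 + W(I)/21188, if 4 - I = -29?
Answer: -21/52970 + I*√13479/11017 ≈ -0.00039645 + 0.010538*I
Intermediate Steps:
I = 33 (I = 4 - 1*(-29) = 4 + 29 = 33)
W(G) = -42/5 (W(G) = (6*(-7))/5 = (⅕)*(-42) = -42/5)
l = I*√13479 (l = √(-13479) = I*√13479 ≈ 116.1*I)
l/11017 + W(I)/21188 = (I*√13479)/11017 - 42/5/21188 = (I*√13479)*(1/11017) - 42/5*1/21188 = I*√13479/11017 - 21/52970 = -21/52970 + I*√13479/11017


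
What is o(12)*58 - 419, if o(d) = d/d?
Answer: -361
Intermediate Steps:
o(d) = 1
o(12)*58 - 419 = 1*58 - 419 = 58 - 419 = -361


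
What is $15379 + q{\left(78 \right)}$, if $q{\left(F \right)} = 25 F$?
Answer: $17329$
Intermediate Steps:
$15379 + q{\left(78 \right)} = 15379 + 25 \cdot 78 = 15379 + 1950 = 17329$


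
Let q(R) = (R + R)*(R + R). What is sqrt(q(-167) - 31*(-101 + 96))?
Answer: sqrt(111711) ≈ 334.23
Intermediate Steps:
q(R) = 4*R**2 (q(R) = (2*R)*(2*R) = 4*R**2)
sqrt(q(-167) - 31*(-101 + 96)) = sqrt(4*(-167)**2 - 31*(-101 + 96)) = sqrt(4*27889 - 31*(-5)) = sqrt(111556 + 155) = sqrt(111711)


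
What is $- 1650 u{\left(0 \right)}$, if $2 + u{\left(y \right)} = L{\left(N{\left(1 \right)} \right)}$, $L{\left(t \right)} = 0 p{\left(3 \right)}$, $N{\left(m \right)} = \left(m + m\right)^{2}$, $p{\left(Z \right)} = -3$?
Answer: $3300$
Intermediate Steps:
$N{\left(m \right)} = 4 m^{2}$ ($N{\left(m \right)} = \left(2 m\right)^{2} = 4 m^{2}$)
$L{\left(t \right)} = 0$ ($L{\left(t \right)} = 0 \left(-3\right) = 0$)
$u{\left(y \right)} = -2$ ($u{\left(y \right)} = -2 + 0 = -2$)
$- 1650 u{\left(0 \right)} = \left(-1650\right) \left(-2\right) = 3300$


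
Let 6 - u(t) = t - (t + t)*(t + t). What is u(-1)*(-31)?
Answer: -341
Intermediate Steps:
u(t) = 6 - t + 4*t**2 (u(t) = 6 - (t - (t + t)*(t + t)) = 6 - (t - 2*t*2*t) = 6 - (t - 4*t**2) = 6 + (-t + 4*t**2) = 6 - t + 4*t**2)
u(-1)*(-31) = (6 - 1*(-1) + 4*(-1)**2)*(-31) = (6 + 1 + 4*1)*(-31) = (6 + 1 + 4)*(-31) = 11*(-31) = -341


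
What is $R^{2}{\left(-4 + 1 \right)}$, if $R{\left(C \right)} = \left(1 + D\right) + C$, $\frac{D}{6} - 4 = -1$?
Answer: $256$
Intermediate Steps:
$D = 18$ ($D = 24 + 6 \left(-1\right) = 24 - 6 = 18$)
$R{\left(C \right)} = 19 + C$ ($R{\left(C \right)} = \left(1 + 18\right) + C = 19 + C$)
$R^{2}{\left(-4 + 1 \right)} = \left(19 + \left(-4 + 1\right)\right)^{2} = \left(19 - 3\right)^{2} = 16^{2} = 256$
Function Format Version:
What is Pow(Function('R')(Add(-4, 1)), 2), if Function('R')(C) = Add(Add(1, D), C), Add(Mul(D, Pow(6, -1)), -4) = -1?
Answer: 256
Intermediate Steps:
D = 18 (D = Add(24, Mul(6, -1)) = Add(24, -6) = 18)
Function('R')(C) = Add(19, C) (Function('R')(C) = Add(Add(1, 18), C) = Add(19, C))
Pow(Function('R')(Add(-4, 1)), 2) = Pow(Add(19, Add(-4, 1)), 2) = Pow(Add(19, -3), 2) = Pow(16, 2) = 256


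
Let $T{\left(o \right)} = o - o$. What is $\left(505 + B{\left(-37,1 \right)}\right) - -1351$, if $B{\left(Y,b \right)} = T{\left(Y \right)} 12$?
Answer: $1856$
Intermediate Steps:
$T{\left(o \right)} = 0$
$B{\left(Y,b \right)} = 0$ ($B{\left(Y,b \right)} = 0 \cdot 12 = 0$)
$\left(505 + B{\left(-37,1 \right)}\right) - -1351 = \left(505 + 0\right) - -1351 = 505 + 1351 = 1856$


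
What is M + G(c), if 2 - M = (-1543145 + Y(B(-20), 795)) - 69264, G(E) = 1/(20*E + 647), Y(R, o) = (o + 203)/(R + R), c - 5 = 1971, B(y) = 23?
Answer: 1489591347341/923841 ≈ 1.6124e+6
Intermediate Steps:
c = 1976 (c = 5 + 1971 = 1976)
Y(R, o) = (203 + o)/(2*R) (Y(R, o) = (203 + o)/((2*R)) = (203 + o)*(1/(2*R)) = (203 + o)/(2*R))
G(E) = 1/(647 + 20*E)
M = 37084954/23 (M = 2 - ((-1543145 + (½)*(203 + 795)/23) - 69264) = 2 - ((-1543145 + (½)*(1/23)*998) - 69264) = 2 - ((-1543145 + 499/23) - 69264) = 2 - (-35491836/23 - 69264) = 2 - 1*(-37084908/23) = 2 + 37084908/23 = 37084954/23 ≈ 1.6124e+6)
M + G(c) = 37084954/23 + 1/(647 + 20*1976) = 37084954/23 + 1/(647 + 39520) = 37084954/23 + 1/40167 = 1489591347341/923841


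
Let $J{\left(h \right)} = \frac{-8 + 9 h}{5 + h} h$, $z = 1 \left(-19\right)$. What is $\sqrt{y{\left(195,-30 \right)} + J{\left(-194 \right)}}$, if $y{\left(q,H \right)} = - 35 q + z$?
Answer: $\frac{16 i \sqrt{134022}}{63} \approx 92.975 i$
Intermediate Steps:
$z = -19$
$y{\left(q,H \right)} = -19 - 35 q$ ($y{\left(q,H \right)} = - 35 q - 19 = -19 - 35 q$)
$J{\left(h \right)} = \frac{h \left(-8 + 9 h\right)}{5 + h}$ ($J{\left(h \right)} = \frac{-8 + 9 h}{5 + h} h = \frac{h \left(-8 + 9 h\right)}{5 + h}$)
$\sqrt{y{\left(195,-30 \right)} + J{\left(-194 \right)}} = \sqrt{\left(-19 - 6825\right) - \frac{194 \left(-8 + 9 \left(-194\right)\right)}{5 - 194}} = \sqrt{\left(-19 - 6825\right) - \frac{194 \left(-8 - 1746\right)}{-189}} = \sqrt{-6844 - \left(- \frac{194}{189}\right) \left(-1754\right)} = \sqrt{-6844 - \frac{340276}{189}} = \sqrt{- \frac{1633792}{189}} = \frac{16 i \sqrt{134022}}{63}$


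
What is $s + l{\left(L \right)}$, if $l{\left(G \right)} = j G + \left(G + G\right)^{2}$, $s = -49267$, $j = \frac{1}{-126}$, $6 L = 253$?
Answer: $- \frac{31869349}{756} \approx -42155.0$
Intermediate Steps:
$L = \frac{253}{6}$ ($L = \frac{1}{6} \cdot 253 = \frac{253}{6} \approx 42.167$)
$j = - \frac{1}{126} \approx -0.0079365$
$l{\left(G \right)} = 4 G^{2} - \frac{G}{126}$ ($l{\left(G \right)} = - \frac{G}{126} + \left(G + G\right)^{2} = - \frac{G}{126} + \left(2 G\right)^{2} = - \frac{G}{126} + 4 G^{2} = 4 G^{2} - \frac{G}{126}$)
$s + l{\left(L \right)} = -49267 + \frac{1}{126} \cdot \frac{253}{6} \left(-1 + 504 \cdot \frac{253}{6}\right) = -49267 + \frac{1}{126} \cdot \frac{253}{6} \left(-1 + 21252\right) = -49267 + \frac{1}{126} \cdot \frac{253}{6} \cdot 21251 = -49267 + \frac{5376503}{756} = - \frac{31869349}{756}$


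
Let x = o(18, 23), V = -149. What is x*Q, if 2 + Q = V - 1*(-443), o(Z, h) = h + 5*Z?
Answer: 32996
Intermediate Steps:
Q = 292 (Q = -2 + (-149 - 1*(-443)) = -2 + (-149 + 443) = -2 + 294 = 292)
x = 113 (x = 23 + 5*18 = 23 + 90 = 113)
x*Q = 113*292 = 32996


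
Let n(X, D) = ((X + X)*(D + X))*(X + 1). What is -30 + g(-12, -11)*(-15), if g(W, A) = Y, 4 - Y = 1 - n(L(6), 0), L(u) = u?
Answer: -7635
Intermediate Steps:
n(X, D) = 2*X*(1 + X)*(D + X) (n(X, D) = ((2*X)*(D + X))*(1 + X) = (2*X*(D + X))*(1 + X) = 2*X*(1 + X)*(D + X))
Y = 507 (Y = 4 - (1 - 2*6*(0 + 6 + 6² + 0*6)) = 4 - (1 - 2*6*(0 + 6 + 36 + 0)) = 4 - (1 - 2*6*42) = 4 - (1 - 1*504) = 4 - (1 - 504) = 4 - 1*(-503) = 4 + 503 = 507)
g(W, A) = 507
-30 + g(-12, -11)*(-15) = -30 + 507*(-15) = -30 - 7605 = -7635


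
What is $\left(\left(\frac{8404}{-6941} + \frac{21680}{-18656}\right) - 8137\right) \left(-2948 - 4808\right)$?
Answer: $\frac{23223445778218}{367873} \approx 6.3129 \cdot 10^{7}$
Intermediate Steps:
$\left(\left(\frac{8404}{-6941} + \frac{21680}{-18656}\right) - 8137\right) \left(-2948 - 4808\right) = \left(\left(8404 \left(- \frac{1}{6941}\right) + 21680 \left(- \frac{1}{18656}\right)\right) - 8137\right) \left(-7756\right) = \left(\left(- \frac{764}{631} - \frac{1355}{1166}\right) - 8137\right) \left(-7756\right) = \left(- \frac{1745829}{735746} - 8137\right) \left(-7756\right) = \left(- \frac{5988511031}{735746}\right) \left(-7756\right) = \frac{23223445778218}{367873}$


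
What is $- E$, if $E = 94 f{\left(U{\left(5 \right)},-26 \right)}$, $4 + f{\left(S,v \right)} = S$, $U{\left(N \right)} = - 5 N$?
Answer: $2726$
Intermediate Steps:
$f{\left(S,v \right)} = -4 + S$
$E = -2726$ ($E = 94 \left(-4 - 25\right) = 94 \left(-29\right) = -2726$)
$- E = \left(-1\right) \left(-2726\right) = 2726$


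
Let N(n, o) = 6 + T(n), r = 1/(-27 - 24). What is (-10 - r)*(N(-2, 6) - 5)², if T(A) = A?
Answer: -509/51 ≈ -9.9804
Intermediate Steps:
r = -1/51 (r = 1/(-51) = -1/51 ≈ -0.019608)
N(n, o) = 6 + n
(-10 - r)*(N(-2, 6) - 5)² = (-10 - 1*(-1/51))*((6 - 2) - 5)² = (-10 + 1/51)*(4 - 5)² = -509/51*(-1)² = -509/51*1 = -509/51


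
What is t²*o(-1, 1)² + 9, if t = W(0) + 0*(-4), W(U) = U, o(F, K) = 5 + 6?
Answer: 9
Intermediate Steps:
o(F, K) = 11
t = 0 (t = 0 + 0*(-4) = 0 + 0 = 0)
t²*o(-1, 1)² + 9 = 0²*11² + 9 = 0*121 + 9 = 0 + 9 = 9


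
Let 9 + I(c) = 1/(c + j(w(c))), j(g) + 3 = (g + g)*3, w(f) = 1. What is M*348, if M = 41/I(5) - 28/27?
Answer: -1257904/639 ≈ -1968.6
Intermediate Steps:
j(g) = -3 + 6*g (j(g) = -3 + (g + g)*3 = -3 + (2*g)*3 = -3 + 6*g)
I(c) = -9 + 1/(3 + c) (I(c) = -9 + 1/(c + (-3 + 6*1)) = -9 + 1/(c + (-3 + 6)) = -9 + 1/(c + 3) = -9 + 1/(3 + c))
M = -10844/1917 (M = 41/(((-26 - 9*5)/(3 + 5))) - 28/27 = 41/(((-26 - 45)/8)) - 28*1/27 = 41/(((⅛)*(-71))) - 28/27 = 41/(-71/8) - 28/27 = 41*(-8/71) - 28/27 = -328/71 - 28/27 = -10844/1917 ≈ -5.6568)
M*348 = -10844/1917*348 = -1257904/639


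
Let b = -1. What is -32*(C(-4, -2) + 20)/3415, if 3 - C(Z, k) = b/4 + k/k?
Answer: -712/3415 ≈ -0.20849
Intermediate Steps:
C(Z, k) = 9/4 (C(Z, k) = 3 - (-1/4 + k/k) = 3 - (-1*¼ + 1) = 3 - (-¼ + 1) = 3 - 1*¾ = 3 - ¾ = 9/4)
-32*(C(-4, -2) + 20)/3415 = -32*(9/4 + 20)/3415 = -32*89/4*(1/3415) = -712*1/3415 = -712/3415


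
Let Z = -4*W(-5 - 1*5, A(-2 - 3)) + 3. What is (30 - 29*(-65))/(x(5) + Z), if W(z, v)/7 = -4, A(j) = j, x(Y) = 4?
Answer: 1915/119 ≈ 16.092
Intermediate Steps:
W(z, v) = -28 (W(z, v) = 7*(-4) = -28)
Z = 115 (Z = -4*(-28) + 3 = 112 + 3 = 115)
(30 - 29*(-65))/(x(5) + Z) = (30 - 29*(-65))/(4 + 115) = (30 + 1885)/119 = (1/119)*1915 = 1915/119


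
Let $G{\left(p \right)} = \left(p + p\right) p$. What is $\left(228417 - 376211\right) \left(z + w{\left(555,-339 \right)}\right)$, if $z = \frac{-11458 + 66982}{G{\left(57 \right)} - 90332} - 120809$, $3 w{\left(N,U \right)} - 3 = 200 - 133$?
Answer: $\frac{2244843310599070}{125751} \approx 1.7851 \cdot 10^{10}$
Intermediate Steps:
$G{\left(p \right)} = 2 p^{2}$ ($G{\left(p \right)} = 2 p p = 2 p^{2}$)
$w{\left(N,U \right)} = \frac{70}{3}$ ($w{\left(N,U \right)} = 1 + \frac{200 - 133}{3} = 1 + \frac{1}{3} \cdot 67 = 1 + \frac{67}{3} = \frac{70}{3}$)
$z = - \frac{5063978615}{41917}$ ($z = \frac{-11458 + 66982}{2 \cdot 57^{2} - 90332} - 120809 = \frac{55524}{2 \cdot 3249 - 90332} - 120809 = \frac{55524}{6498 - 90332} - 120809 = \frac{55524}{-83834} - 120809 = 55524 \left(- \frac{1}{83834}\right) - 120809 = - \frac{27762}{41917} - 120809 = - \frac{5063978615}{41917} \approx -1.2081 \cdot 10^{5}$)
$\left(228417 - 376211\right) \left(z + w{\left(555,-339 \right)}\right) = \left(228417 - 376211\right) \left(- \frac{5063978615}{41917} + \frac{70}{3}\right) = \left(-147794\right) \left(- \frac{15189001655}{125751}\right) = \frac{2244843310599070}{125751}$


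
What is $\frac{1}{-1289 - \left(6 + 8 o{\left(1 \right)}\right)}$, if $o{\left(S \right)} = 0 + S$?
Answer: $- \frac{1}{1303} \approx -0.00076746$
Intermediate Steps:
$o{\left(S \right)} = S$
$\frac{1}{-1289 - \left(6 + 8 o{\left(1 \right)}\right)} = \frac{1}{-1289 - 14} = \frac{1}{-1303} = - \frac{1}{1303}$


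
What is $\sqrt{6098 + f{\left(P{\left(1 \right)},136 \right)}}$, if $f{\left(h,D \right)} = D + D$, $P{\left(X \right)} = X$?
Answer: $7 \sqrt{130} \approx 79.812$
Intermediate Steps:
$f{\left(h,D \right)} = 2 D$
$\sqrt{6098 + f{\left(P{\left(1 \right)},136 \right)}} = \sqrt{6098 + 2 \cdot 136} = \sqrt{6098 + 272} = \sqrt{6370} = 7 \sqrt{130}$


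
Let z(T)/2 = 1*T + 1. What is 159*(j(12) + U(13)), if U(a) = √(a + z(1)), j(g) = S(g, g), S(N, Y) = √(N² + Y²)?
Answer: 159*√17 + 1908*√2 ≈ 3353.9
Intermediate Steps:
z(T) = 2 + 2*T (z(T) = 2*(1*T + 1) = 2*(T + 1) = 2*(1 + T) = 2 + 2*T)
j(g) = √2*√(g²) (j(g) = √(g² + g²) = √(2*g²) = √2*√(g²))
U(a) = √(4 + a) (U(a) = √(a + (2 + 2*1)) = √(a + (2 + 2)) = √(a + 4) = √(4 + a))
159*(j(12) + U(13)) = 159*(√2*√(12²) + √(4 + 13)) = 159*(√2*√144 + √17) = 159*(√2*12 + √17) = 159*(12*√2 + √17) = 159*(√17 + 12*√2) = 159*√17 + 1908*√2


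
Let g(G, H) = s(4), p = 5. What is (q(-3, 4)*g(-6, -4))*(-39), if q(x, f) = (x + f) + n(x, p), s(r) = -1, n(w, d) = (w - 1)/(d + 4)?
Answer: 65/3 ≈ 21.667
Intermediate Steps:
n(w, d) = (-1 + w)/(4 + d)
g(G, H) = -1
q(x, f) = -1/9 + f + 10*x/9 (q(x, f) = (x + f) + (-1 + x)/(4 + 5) = (f + x) + (-1 + x)/9 = (f + x) + (-1/9 + x/9) = -1/9 + f + 10*x/9)
(q(-3, 4)*g(-6, -4))*(-39) = ((-1/9 + 4 + (10/9)*(-3))*(-1))*(-39) = ((-1/9 + 4 - 10/3)*(-1))*(-39) = ((5/9)*(-1))*(-39) = -5/9*(-39) = 65/3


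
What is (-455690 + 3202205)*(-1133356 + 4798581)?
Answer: 10066595440875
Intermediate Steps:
(-455690 + 3202205)*(-1133356 + 4798581) = 2746515*3665225 = 10066595440875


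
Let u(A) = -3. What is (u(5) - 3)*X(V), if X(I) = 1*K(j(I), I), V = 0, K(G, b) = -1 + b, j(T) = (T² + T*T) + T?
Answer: 6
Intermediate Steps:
j(T) = T + 2*T² (j(T) = (T² + T²) + T = 2*T² + T = T + 2*T²)
X(I) = -1 + I (X(I) = 1*(-1 + I) = -1 + I)
(u(5) - 3)*X(V) = (-3 - 3)*(-1 + 0) = -6*(-1) = 6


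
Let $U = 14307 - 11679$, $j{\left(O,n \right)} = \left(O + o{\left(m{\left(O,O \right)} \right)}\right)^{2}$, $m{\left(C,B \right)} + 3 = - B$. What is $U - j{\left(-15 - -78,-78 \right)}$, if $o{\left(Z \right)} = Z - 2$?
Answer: $2603$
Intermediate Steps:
$m{\left(C,B \right)} = -3 - B$
$o{\left(Z \right)} = -2 + Z$
$j{\left(O,n \right)} = 25$ ($j{\left(O,n \right)} = \left(O - \left(5 + O\right)\right)^{2} = \left(-5\right)^{2} = 25$)
$U = 2628$ ($U = 14307 - 11679 = 2628$)
$U - j{\left(-15 - -78,-78 \right)} = 2628 - 25 = 2603$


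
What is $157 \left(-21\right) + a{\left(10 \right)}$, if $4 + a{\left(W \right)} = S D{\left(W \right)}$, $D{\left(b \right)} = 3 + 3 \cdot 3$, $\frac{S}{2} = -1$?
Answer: $-3325$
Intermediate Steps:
$S = -2$ ($S = 2 \left(-1\right) = -2$)
$D{\left(b \right)} = 12$ ($D{\left(b \right)} = 3 + 9 = 12$)
$a{\left(W \right)} = -28$ ($a{\left(W \right)} = -4 - 24 = -28$)
$157 \left(-21\right) + a{\left(10 \right)} = 157 \left(-21\right) - 28 = -3297 - 28 = -3325$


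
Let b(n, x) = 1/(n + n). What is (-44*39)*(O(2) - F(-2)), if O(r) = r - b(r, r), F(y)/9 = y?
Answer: -33891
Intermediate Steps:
b(n, x) = 1/(2*n)
F(y) = 9*y
O(r) = r - 1/(2*r)
(-44*39)*(O(2) - F(-2)) = (-44*39)*((2 - 1/2/2) - 9*(-2)) = -1716*((2 - 1/2*1/2) - 1*(-18)) = -1716*((2 - 1/4) + 18) = -1716*(7/4 + 18) = -1716*79/4 = -33891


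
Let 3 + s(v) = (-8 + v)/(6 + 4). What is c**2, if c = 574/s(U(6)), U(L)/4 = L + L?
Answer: 329476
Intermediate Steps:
U(L) = 8*L (U(L) = 4*(L + L) = 4*(2*L) = 8*L)
s(v) = -19/5 + v/10 (s(v) = -3 + (-8 + v)/(6 + 4) = -3 + (-8 + v)/10 = -3 + (-8 + v)*(1/10) = -3 + (-4/5 + v/10) = -19/5 + v/10)
c = 574 (c = 574/(-19/5 + (8*6)/10) = 574/(-19/5 + (1/10)*48) = 574/(-19/5 + 24/5) = 574/1 = 574*1 = 574)
c**2 = 574**2 = 329476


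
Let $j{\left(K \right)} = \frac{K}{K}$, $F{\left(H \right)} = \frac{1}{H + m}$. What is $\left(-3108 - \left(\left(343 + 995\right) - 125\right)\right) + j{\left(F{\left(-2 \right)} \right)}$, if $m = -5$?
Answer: $-4320$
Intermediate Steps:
$F{\left(H \right)} = \frac{1}{-5 + H}$ ($F{\left(H \right)} = \frac{1}{H - 5} = \frac{1}{-5 + H}$)
$j{\left(K \right)} = 1$
$\left(-3108 - \left(\left(343 + 995\right) - 125\right)\right) + j{\left(F{\left(-2 \right)} \right)} = \left(-3108 - \left(\left(343 + 995\right) - 125\right)\right) + 1 = \left(-3108 - \left(1338 - 125\right)\right) + 1 = \left(-3108 - 1213\right) + 1 = -4321 + 1 = -4320$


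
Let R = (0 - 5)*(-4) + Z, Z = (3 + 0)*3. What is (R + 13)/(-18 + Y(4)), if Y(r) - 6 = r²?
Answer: 21/2 ≈ 10.500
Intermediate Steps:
Y(r) = 6 + r²
Z = 9 (Z = 3*3 = 9)
R = 29 (R = (0 - 5)*(-4) + 9 = -5*(-4) + 9 = 20 + 9 = 29)
(R + 13)/(-18 + Y(4)) = (29 + 13)/(-18 + (6 + 4²)) = 42/(-18 + (6 + 16)) = 42/(-18 + 22) = 42/4 = (¼)*42 = 21/2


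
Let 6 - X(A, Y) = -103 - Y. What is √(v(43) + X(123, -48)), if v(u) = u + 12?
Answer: 2*√29 ≈ 10.770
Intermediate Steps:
v(u) = 12 + u
X(A, Y) = 109 + Y (X(A, Y) = 6 - (-103 - Y) = 6 + (103 + Y) = 109 + Y)
√(v(43) + X(123, -48)) = √((12 + 43) + (109 - 48)) = √(55 + 61) = √116 = 2*√29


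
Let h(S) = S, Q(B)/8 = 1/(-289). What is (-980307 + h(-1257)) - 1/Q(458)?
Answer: -7852223/8 ≈ -9.8153e+5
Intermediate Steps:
Q(B) = -8/289 (Q(B) = 8/(-289) = 8*(-1/289) = -8/289)
(-980307 + h(-1257)) - 1/Q(458) = (-980307 - 1257) - 1/(-8/289) = -981564 - 1*(-289/8) = -981564 + 289/8 = -7852223/8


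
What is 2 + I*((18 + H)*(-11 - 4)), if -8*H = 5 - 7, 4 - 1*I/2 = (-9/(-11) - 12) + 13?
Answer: -13118/11 ≈ -1192.5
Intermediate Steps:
I = 48/11 (I = 8 - 2*((-9/(-11) - 12) + 13) = 8 - 2*((-9*(-1/11) - 12) + 13) = 8 - 2*((9/11 - 12) + 13) = 8 - 2*(-123/11 + 13) = 8 - 2*20/11 = 8 - 40/11 = 48/11 ≈ 4.3636)
H = ¼ (H = -(5 - 7)/8 = -⅛*(-2) = ¼ ≈ 0.25000)
2 + I*((18 + H)*(-11 - 4)) = 2 + 48*((18 + ¼)*(-11 - 4))/11 = 2 + 48*((73/4)*(-15))/11 = 2 + (48/11)*(-1095/4) = 2 - 13140/11 = -13118/11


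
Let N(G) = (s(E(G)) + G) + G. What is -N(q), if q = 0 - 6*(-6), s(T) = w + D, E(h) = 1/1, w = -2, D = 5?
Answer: -75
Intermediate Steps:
E(h) = 1
s(T) = 3 (s(T) = -2 + 5 = 3)
q = 36 (q = 0 + 36 = 36)
N(G) = 3 + 2*G (N(G) = (3 + G) + G = 3 + 2*G)
-N(q) = -(3 + 2*36) = -(3 + 72) = -1*75 = -75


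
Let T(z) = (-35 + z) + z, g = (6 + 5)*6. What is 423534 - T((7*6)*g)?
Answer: 418025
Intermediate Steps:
g = 66 (g = 11*6 = 66)
T(z) = -35 + 2*z
423534 - T((7*6)*g) = 423534 - (-35 + 2*((7*6)*66)) = 423534 - (-35 + 2*(42*66)) = 423534 - (-35 + 2*2772) = 423534 - (-35 + 5544) = 423534 - 1*5509 = 423534 - 5509 = 418025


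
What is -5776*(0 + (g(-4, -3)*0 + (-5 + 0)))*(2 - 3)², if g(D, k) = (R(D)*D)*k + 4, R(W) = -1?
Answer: 28880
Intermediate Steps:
g(D, k) = 4 - D*k (g(D, k) = (-D)*k + 4 = -D*k + 4 = 4 - D*k)
-5776*(0 + (g(-4, -3)*0 + (-5 + 0)))*(2 - 3)² = -5776*(0 + ((4 - 1*(-4)*(-3))*0 + (-5 + 0)))*(2 - 3)² = -5776*(0 + ((4 - 12)*0 - 5))*(-1)² = -5776*(0 + (-8*0 - 5)) = -5776*(0 + (0 - 5)) = -5776*(0 - 5) = -(-28880) = -5776*(-5) = 28880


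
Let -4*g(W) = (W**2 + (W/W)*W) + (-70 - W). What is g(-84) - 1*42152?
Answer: -87797/2 ≈ -43899.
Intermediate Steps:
g(W) = 35/2 - W**2/4 (g(W) = -((W**2 + (W/W)*W) + (-70 - W))/4 = -((W**2 + 1*W) + (-70 - W))/4 = -((W**2 + W) + (-70 - W))/4 = -((W + W**2) + (-70 - W))/4 = -(-70 + W**2)/4 = 35/2 - W**2/4)
g(-84) - 1*42152 = (35/2 - 1/4*(-84)**2) - 1*42152 = (35/2 - 1/4*7056) - 42152 = (35/2 - 1764) - 42152 = -3493/2 - 42152 = -87797/2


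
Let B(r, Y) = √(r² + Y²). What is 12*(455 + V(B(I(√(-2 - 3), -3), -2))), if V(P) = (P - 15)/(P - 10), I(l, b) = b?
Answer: 158888/29 + 20*√13/29 ≈ 5481.4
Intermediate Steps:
B(r, Y) = √(Y² + r²)
V(P) = (-15 + P)/(-10 + P)
12*(455 + V(B(I(√(-2 - 3), -3), -2))) = 12*(455 + (-15 + √((-2)² + (-3)²))/(-10 + √((-2)² + (-3)²))) = 12*(455 + (-15 + √(4 + 9))/(-10 + √(4 + 9))) = 12*(455 + (-15 + √13)/(-10 + √13)) = 5460 + 12*(-15 + √13)/(-10 + √13)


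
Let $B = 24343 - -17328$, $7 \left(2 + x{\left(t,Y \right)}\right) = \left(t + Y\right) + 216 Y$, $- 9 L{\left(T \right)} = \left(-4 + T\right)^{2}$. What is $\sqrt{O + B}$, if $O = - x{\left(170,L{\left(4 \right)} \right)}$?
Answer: $\frac{\sqrt{2040787}}{7} \approx 204.08$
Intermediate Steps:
$L{\left(T \right)} = - \frac{\left(-4 + T\right)^{2}}{9}$
$x{\left(t,Y \right)} = -2 + 31 Y + \frac{t}{7}$ ($x{\left(t,Y \right)} = -2 + \frac{\left(t + Y\right) + 216 Y}{7} = -2 + \frac{\left(Y + t\right) + 216 Y}{7} = -2 + \frac{t + 217 Y}{7} = -2 + \left(31 Y + \frac{t}{7}\right) = -2 + 31 Y + \frac{t}{7}$)
$O = - \frac{156}{7}$ ($O = - (-2 + 31 \left(- \frac{\left(-4 + 4\right)^{2}}{9}\right) + \frac{1}{7} \cdot 170) = - (-2 + 31 \left(- \frac{0^{2}}{9}\right) + \frac{170}{7}) = - (-2 + 31 \left(\left(- \frac{1}{9}\right) 0\right) + \frac{170}{7}) = - (-2 + 31 \cdot 0 + \frac{170}{7}) = - (-2 + 0 + \frac{170}{7}) = \left(-1\right) \frac{156}{7} = - \frac{156}{7} \approx -22.286$)
$B = 41671$ ($B = 24343 + 17328 = 41671$)
$\sqrt{O + B} = \sqrt{- \frac{156}{7} + 41671} = \sqrt{\frac{291541}{7}} = \frac{\sqrt{2040787}}{7}$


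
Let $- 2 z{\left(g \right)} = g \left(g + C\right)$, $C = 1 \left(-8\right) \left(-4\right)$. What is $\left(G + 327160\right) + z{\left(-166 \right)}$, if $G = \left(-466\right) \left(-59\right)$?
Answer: $343532$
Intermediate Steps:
$C = 32$ ($C = \left(-8\right) \left(-4\right) = 32$)
$z{\left(g \right)} = - \frac{g \left(32 + g\right)}{2}$ ($z{\left(g \right)} = - \frac{g \left(g + 32\right)}{2} = - \frac{g \left(32 + g\right)}{2}$)
$G = 27494$
$\left(G + 327160\right) + z{\left(-166 \right)} = \left(27494 + 327160\right) - - 83 \left(32 - 166\right) = 354654 - \left(-83\right) \left(-134\right) = 354654 - 11122 = 343532$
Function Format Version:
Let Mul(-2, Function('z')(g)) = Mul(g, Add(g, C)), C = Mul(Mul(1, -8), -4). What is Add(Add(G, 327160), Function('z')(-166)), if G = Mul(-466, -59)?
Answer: 343532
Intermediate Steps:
C = 32 (C = Mul(-8, -4) = 32)
Function('z')(g) = Mul(Rational(-1, 2), g, Add(32, g)) (Function('z')(g) = Mul(Rational(-1, 2), Mul(g, Add(g, 32))) = Mul(Rational(-1, 2), Mul(g, Add(32, g))) = Mul(Rational(-1, 2), g, Add(32, g)))
G = 27494
Add(Add(G, 327160), Function('z')(-166)) = Add(Add(27494, 327160), Mul(Rational(-1, 2), -166, Add(32, -166))) = Add(354654, Mul(Rational(-1, 2), -166, -134)) = Add(354654, -11122) = 343532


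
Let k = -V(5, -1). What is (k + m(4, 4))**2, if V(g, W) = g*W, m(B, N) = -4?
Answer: 1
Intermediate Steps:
V(g, W) = W*g
k = 5 (k = -(-1)*5 = -1*(-5) = 5)
(k + m(4, 4))**2 = (5 - 4)**2 = 1**2 = 1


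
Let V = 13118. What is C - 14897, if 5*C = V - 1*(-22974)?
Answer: -38393/5 ≈ -7678.6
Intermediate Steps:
C = 36092/5 (C = (13118 - 1*(-22974))/5 = (13118 + 22974)/5 = (⅕)*36092 = 36092/5 ≈ 7218.4)
C - 14897 = 36092/5 - 14897 = -38393/5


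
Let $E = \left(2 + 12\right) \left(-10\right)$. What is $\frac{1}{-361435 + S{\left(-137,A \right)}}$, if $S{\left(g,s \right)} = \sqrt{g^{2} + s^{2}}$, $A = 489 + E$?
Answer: $- \frac{72287}{26127023731} - \frac{\sqrt{140570}}{130635118655} \approx -2.7696 \cdot 10^{-6}$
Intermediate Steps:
$E = -140$ ($E = 14 \left(-10\right) = -140$)
$A = 349$ ($A = 489 - 140 = 349$)
$\frac{1}{-361435 + S{\left(-137,A \right)}} = \frac{1}{-361435 + \sqrt{\left(-137\right)^{2} + 349^{2}}} = \frac{1}{-361435 + \sqrt{18769 + 121801}} = \frac{1}{-361435 + \sqrt{140570}}$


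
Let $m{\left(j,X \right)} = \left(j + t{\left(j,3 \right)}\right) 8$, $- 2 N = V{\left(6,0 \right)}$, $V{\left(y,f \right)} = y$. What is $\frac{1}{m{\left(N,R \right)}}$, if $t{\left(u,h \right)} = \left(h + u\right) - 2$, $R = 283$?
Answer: $- \frac{1}{40} \approx -0.025$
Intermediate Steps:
$t{\left(u,h \right)} = -2 + h + u$
$N = -3$ ($N = \left(- \frac{1}{2}\right) 6 = -3$)
$m{\left(j,X \right)} = 8 + 16 j$ ($m{\left(j,X \right)} = \left(j + \left(-2 + 3 + j\right)\right) 8 = \left(j + \left(1 + j\right)\right) 8 = \left(1 + 2 j\right) 8 = 8 + 16 j$)
$\frac{1}{m{\left(N,R \right)}} = \frac{1}{8 + 16 \left(-3\right)} = \frac{1}{8 - 48} = \frac{1}{-40} = - \frac{1}{40}$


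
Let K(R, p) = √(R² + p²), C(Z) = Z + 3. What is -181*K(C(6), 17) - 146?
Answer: -146 - 181*√370 ≈ -3627.6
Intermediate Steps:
C(Z) = 3 + Z
-181*K(C(6), 17) - 146 = -181*√((3 + 6)² + 17²) - 146 = -181*√(9² + 289) - 146 = -181*√(81 + 289) - 146 = -181*√370 - 146 = -146 - 181*√370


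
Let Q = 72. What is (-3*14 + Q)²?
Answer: 900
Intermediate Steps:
(-3*14 + Q)² = (-3*14 + 72)² = (-42 + 72)² = 30² = 900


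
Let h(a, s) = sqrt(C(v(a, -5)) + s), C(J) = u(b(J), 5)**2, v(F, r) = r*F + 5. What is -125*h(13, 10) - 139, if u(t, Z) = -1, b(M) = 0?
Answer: -139 - 125*sqrt(11) ≈ -553.58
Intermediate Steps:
v(F, r) = 5 + F*r (v(F, r) = F*r + 5 = 5 + F*r)
C(J) = 1 (C(J) = (-1)**2 = 1)
h(a, s) = sqrt(1 + s)
-125*h(13, 10) - 139 = -125*sqrt(1 + 10) - 139 = -125*sqrt(11) - 139 = -139 - 125*sqrt(11)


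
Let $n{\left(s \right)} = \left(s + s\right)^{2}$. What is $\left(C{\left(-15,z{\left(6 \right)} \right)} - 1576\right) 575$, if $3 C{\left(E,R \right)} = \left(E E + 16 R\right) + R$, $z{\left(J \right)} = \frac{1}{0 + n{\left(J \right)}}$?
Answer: $- \frac{372838625}{432} \approx -8.6305 \cdot 10^{5}$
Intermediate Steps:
$n{\left(s \right)} = 4 s^{2}$ ($n{\left(s \right)} = \left(2 s\right)^{2} = 4 s^{2}$)
$z{\left(J \right)} = \frac{1}{4 J^{2}}$ ($z{\left(J \right)} = \frac{1}{0 + 4 J^{2}} = \frac{1}{4 J^{2}}$)
$C{\left(E,R \right)} = \frac{E^{2}}{3} + \frac{17 R}{3}$ ($C{\left(E,R \right)} = \frac{\left(E E + 16 R\right) + R}{3} = \frac{\left(E^{2} + 16 R\right) + R}{3} = \frac{E^{2} + 17 R}{3} = \frac{E^{2}}{3} + \frac{17 R}{3}$)
$\left(C{\left(-15,z{\left(6 \right)} \right)} - 1576\right) 575 = \left(\left(\frac{\left(-15\right)^{2}}{3} + \frac{17 \frac{1}{4 \cdot 36}}{3}\right) - 1576\right) 575 = \left(\left(\frac{1}{3} \cdot 225 + \frac{17 \cdot \frac{1}{4} \cdot \frac{1}{36}}{3}\right) - 1576\right) 575 = \left(\left(75 + \frac{17}{3} \cdot \frac{1}{144}\right) - 1576\right) 575 = \left(\left(75 + \frac{17}{432}\right) - 1576\right) 575 = \left(\frac{32417}{432} - 1576\right) 575 = \left(- \frac{648415}{432}\right) 575 = - \frac{372838625}{432}$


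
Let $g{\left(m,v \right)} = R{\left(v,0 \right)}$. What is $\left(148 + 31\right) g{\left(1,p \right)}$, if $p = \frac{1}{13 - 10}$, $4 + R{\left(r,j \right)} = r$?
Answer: $- \frac{1969}{3} \approx -656.33$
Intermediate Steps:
$R{\left(r,j \right)} = -4 + r$
$p = \frac{1}{3} \approx 0.33333$
$g{\left(m,v \right)} = -4 + v$
$\left(148 + 31\right) g{\left(1,p \right)} = \left(148 + 31\right) \left(-4 + \frac{1}{3}\right) = 179 \left(- \frac{11}{3}\right) = - \frac{1969}{3}$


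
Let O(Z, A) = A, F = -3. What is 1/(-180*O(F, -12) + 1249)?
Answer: 1/3409 ≈ 0.00029334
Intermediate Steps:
1/(-180*O(F, -12) + 1249) = 1/(-180*(-12) + 1249) = 1/(2160 + 1249) = 1/3409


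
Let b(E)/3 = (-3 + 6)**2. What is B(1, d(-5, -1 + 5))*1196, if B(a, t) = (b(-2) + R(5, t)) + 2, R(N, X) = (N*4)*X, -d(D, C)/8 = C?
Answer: -730756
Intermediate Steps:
d(D, C) = -8*C
b(E) = 27 (b(E) = 3*(-3 + 6)**2 = 3*3**2 = 3*9 = 27)
R(N, X) = 4*N*X (R(N, X) = (4*N)*X = 4*N*X)
B(a, t) = 29 + 20*t (B(a, t) = (27 + 4*5*t) + 2 = (27 + 20*t) + 2 = 29 + 20*t)
B(1, d(-5, -1 + 5))*1196 = (29 + 20*(-8*(-1 + 5)))*1196 = (29 + 20*(-8*4))*1196 = (29 + 20*(-32))*1196 = (29 - 640)*1196 = -611*1196 = -730756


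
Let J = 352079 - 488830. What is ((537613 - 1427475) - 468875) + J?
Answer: -1495488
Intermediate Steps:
J = -136751
((537613 - 1427475) - 468875) + J = ((537613 - 1427475) - 468875) - 136751 = (-889862 - 468875) - 136751 = -1358737 - 136751 = -1495488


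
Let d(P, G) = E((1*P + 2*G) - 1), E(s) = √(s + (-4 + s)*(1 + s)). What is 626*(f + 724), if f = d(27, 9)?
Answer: 453224 + 1252*√461 ≈ 4.8011e+5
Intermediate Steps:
E(s) = √(s + (1 + s)*(-4 + s))
d(P, G) = √(-2 + (-1 + P + 2*G)² - 4*G - 2*P) (d(P, G) = √(-4 + ((1*P + 2*G) - 1)² - 2*((1*P + 2*G) - 1)) = √(-4 + ((P + 2*G) - 1)² - 2*((P + 2*G) - 1)) = √(-4 + (-1 + P + 2*G)² - 2*(-1 + P + 2*G)) = √(-4 + (-1 + P + 2*G)² + (2 - 4*G - 2*P)) = √(-2 + (-1 + P + 2*G)² - 4*G - 2*P))
f = 2*√461 (f = √(-2 + (-1 + 27 + 2*9)² - 4*9 - 2*27) = √(-2 + (-1 + 27 + 18)² - 36 - 54) = √(-2 + 44² - 36 - 54) = √(-2 + 1936 - 36 - 54) = √1844 = 2*√461 ≈ 42.942)
626*(f + 724) = 626*(2*√461 + 724) = 626*(724 + 2*√461) = 453224 + 1252*√461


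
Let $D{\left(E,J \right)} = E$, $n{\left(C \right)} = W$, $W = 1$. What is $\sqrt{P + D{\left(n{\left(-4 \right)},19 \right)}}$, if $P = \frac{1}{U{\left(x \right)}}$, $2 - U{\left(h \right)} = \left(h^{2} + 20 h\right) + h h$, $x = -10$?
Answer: $\frac{\sqrt{6}}{2} \approx 1.2247$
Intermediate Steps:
$n{\left(C \right)} = 1$
$U{\left(h \right)} = 2 - 20 h - 2 h^{2}$ ($U{\left(h \right)} = 2 - \left(\left(h^{2} + 20 h\right) + h h\right) = 2 - \left(\left(h^{2} + 20 h\right) + h^{2}\right) = 2 - \left(2 h^{2} + 20 h\right) = 2 - 20 h - 2 h^{2}$)
$P = \frac{1}{2}$ ($P = \frac{1}{2 - -200 - 2 \left(-10\right)^{2}} = \frac{1}{2 + 200 - 200} = \frac{1}{2} \approx 0.5$)
$\sqrt{P + D{\left(n{\left(-4 \right)},19 \right)}} = \sqrt{\frac{1}{2} + 1} = \sqrt{\frac{3}{2}} = \frac{\sqrt{6}}{2}$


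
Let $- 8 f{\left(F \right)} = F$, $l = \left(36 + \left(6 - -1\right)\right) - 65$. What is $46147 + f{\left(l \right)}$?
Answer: $\frac{184599}{4} \approx 46150.0$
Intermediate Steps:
$l = -22$ ($l = \left(36 + \left(6 + 1\right)\right) - 65 = \left(36 + 7\right) - 65 = 43 - 65 = -22$)
$f{\left(F \right)} = - \frac{F}{8}$
$46147 + f{\left(l \right)} = 46147 - - \frac{11}{4} = 46147 + \frac{11}{4} = \frac{184599}{4}$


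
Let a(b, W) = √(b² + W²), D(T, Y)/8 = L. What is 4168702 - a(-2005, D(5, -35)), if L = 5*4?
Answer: 4168702 - 25*√6473 ≈ 4.1667e+6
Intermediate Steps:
L = 20
D(T, Y) = 160 (D(T, Y) = 8*20 = 160)
a(b, W) = √(W² + b²)
4168702 - a(-2005, D(5, -35)) = 4168702 - √(160² + (-2005)²) = 4168702 - √(25600 + 4020025) = 4168702 - √4045625 = 4168702 - 25*√6473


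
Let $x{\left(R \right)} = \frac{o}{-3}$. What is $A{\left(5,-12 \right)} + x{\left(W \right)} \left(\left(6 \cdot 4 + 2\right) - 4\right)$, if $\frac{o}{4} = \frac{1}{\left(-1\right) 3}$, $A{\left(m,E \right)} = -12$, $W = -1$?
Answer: $- \frac{20}{9} \approx -2.2222$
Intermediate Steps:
$o = - \frac{4}{3}$ ($o = \frac{4}{\left(-1\right) 3} = \frac{4}{-3} = 4 \left(- \frac{1}{3}\right) = - \frac{4}{3} \approx -1.3333$)
$x{\left(R \right)} = \frac{4}{9}$ ($x{\left(R \right)} = - \frac{4}{3 \left(-3\right)} = \left(- \frac{4}{3}\right) \left(- \frac{1}{3}\right) = \frac{4}{9}$)
$A{\left(5,-12 \right)} + x{\left(W \right)} \left(\left(6 \cdot 4 + 2\right) - 4\right) = -12 + \frac{4 \left(\left(6 \cdot 4 + 2\right) - 4\right)}{9} = -12 + \frac{4 \left(\left(24 + 2\right) - 4\right)}{9} = -12 + \frac{4 \left(26 - 4\right)}{9} = -12 + \frac{4}{9} \cdot 22 = -12 + \frac{88}{9} = - \frac{20}{9}$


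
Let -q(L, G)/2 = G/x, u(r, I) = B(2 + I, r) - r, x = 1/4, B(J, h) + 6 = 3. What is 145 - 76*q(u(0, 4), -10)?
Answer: -5935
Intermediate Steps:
B(J, h) = -3 (B(J, h) = -6 + 3 = -3)
x = 1/4 ≈ 0.25000
u(r, I) = -3 - r
q(L, G) = -8*G (q(L, G) = -2*G/1/4 = -2*G*4 = -8*G)
145 - 76*q(u(0, 4), -10) = 145 - (-608)*(-10) = 145 - 76*80 = 145 - 6080 = -5935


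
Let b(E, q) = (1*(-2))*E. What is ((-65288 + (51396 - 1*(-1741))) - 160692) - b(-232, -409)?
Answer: -173307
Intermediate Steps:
b(E, q) = -2*E
((-65288 + (51396 - 1*(-1741))) - 160692) - b(-232, -409) = ((-65288 + (51396 - 1*(-1741))) - 160692) - (-2)*(-232) = ((-65288 + (51396 + 1741)) - 160692) - 1*464 = ((-65288 + 53137) - 160692) - 464 = (-12151 - 160692) - 464 = -172843 - 464 = -173307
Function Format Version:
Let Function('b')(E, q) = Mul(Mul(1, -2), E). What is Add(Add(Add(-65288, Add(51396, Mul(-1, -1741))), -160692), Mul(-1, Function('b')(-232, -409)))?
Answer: -173307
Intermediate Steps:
Function('b')(E, q) = Mul(-2, E)
Add(Add(Add(-65288, Add(51396, Mul(-1, -1741))), -160692), Mul(-1, Function('b')(-232, -409))) = Add(Add(Add(-65288, Add(51396, Mul(-1, -1741))), -160692), Mul(-1, Mul(-2, -232))) = Add(Add(Add(-65288, Add(51396, 1741)), -160692), Mul(-1, 464)) = Add(Add(Add(-65288, 53137), -160692), -464) = Add(Add(-12151, -160692), -464) = Add(-172843, -464) = -173307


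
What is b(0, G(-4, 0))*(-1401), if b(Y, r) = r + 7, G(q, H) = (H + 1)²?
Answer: -11208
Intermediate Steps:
G(q, H) = (1 + H)²
b(Y, r) = 7 + r
b(0, G(-4, 0))*(-1401) = (7 + (1 + 0)²)*(-1401) = (7 + 1²)*(-1401) = (7 + 1)*(-1401) = 8*(-1401) = -11208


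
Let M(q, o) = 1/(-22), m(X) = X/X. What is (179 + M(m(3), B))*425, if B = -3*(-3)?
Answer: 1673225/22 ≈ 76056.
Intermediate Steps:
m(X) = 1
B = 9
M(q, o) = -1/22
(179 + M(m(3), B))*425 = (179 - 1/22)*425 = (3937/22)*425 = 1673225/22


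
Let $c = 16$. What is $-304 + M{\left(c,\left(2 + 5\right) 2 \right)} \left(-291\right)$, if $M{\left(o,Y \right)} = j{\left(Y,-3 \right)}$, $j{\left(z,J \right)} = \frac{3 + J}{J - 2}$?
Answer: $-304$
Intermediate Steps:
$j{\left(z,J \right)} = \frac{3 + J}{-2 + J}$
$M{\left(o,Y \right)} = 0$ ($M{\left(o,Y \right)} = \frac{3 - 3}{-2 - 3} = \frac{1}{-5} \cdot 0 = \left(- \frac{1}{5}\right) 0 = 0$)
$-304 + M{\left(c,\left(2 + 5\right) 2 \right)} \left(-291\right) = -304 + 0 \left(-291\right) = -304 + 0 = -304$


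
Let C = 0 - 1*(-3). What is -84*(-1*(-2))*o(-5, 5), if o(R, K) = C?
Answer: -504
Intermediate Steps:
C = 3 (C = 0 + 3 = 3)
o(R, K) = 3
-84*(-1*(-2))*o(-5, 5) = -84*(-1*(-2))*3 = -168*3 = -84*6 = -504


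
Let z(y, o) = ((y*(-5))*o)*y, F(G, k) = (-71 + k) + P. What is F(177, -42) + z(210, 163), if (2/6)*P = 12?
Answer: -35941577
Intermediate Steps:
P = 36 (P = 3*12 = 36)
F(G, k) = -35 + k (F(G, k) = (-71 + k) + 36 = -35 + k)
z(y, o) = -5*o*y² (z(y, o) = ((-5*y)*o)*y = (-5*o*y)*y = -5*o*y²)
F(177, -42) + z(210, 163) = (-35 - 42) - 5*163*210² = -77 - 5*163*44100 = -77 - 35941500 = -35941577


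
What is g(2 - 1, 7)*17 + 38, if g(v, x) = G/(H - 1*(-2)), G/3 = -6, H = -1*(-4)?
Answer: -13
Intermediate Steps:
H = 4
G = -18 (G = 3*(-6) = -18)
g(v, x) = -3 (g(v, x) = -18/(4 - 1*(-2)) = -18/(4 + 2) = -18/6 = -18*⅙ = -3)
g(2 - 1, 7)*17 + 38 = -3*17 + 38 = -51 + 38 = -13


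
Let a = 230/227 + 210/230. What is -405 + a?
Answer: -2104448/5221 ≈ -403.07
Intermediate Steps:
a = 10057/5221 (a = 230*(1/227) + 210*(1/230) = 230/227 + 21/23 = 10057/5221 ≈ 1.9263)
-405 + a = -405 + 10057/5221 = -2104448/5221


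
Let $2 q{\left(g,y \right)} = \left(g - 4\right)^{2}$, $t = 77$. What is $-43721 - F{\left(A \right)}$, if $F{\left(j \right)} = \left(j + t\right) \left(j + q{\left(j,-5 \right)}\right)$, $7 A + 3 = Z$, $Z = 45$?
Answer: $-44385$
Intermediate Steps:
$A = 6$ ($A = - \frac{3}{7} + \frac{1}{7} \cdot 45 = - \frac{3}{7} + \frac{45}{7} = 6$)
$q{\left(g,y \right)} = \frac{\left(-4 + g\right)^{2}}{2}$ ($q{\left(g,y \right)} = \frac{\left(g - 4\right)^{2}}{2} = \frac{\left(-4 + g\right)^{2}}{2}$)
$F{\left(j \right)} = \left(77 + j\right) \left(j + \frac{\left(-4 + j\right)^{2}}{2}\right)$ ($F{\left(j \right)} = \left(j + 77\right) \left(j + \frac{\left(-4 + j\right)^{2}}{2}\right) = \left(77 + j\right) \left(j + \frac{\left(-4 + j\right)^{2}}{2}\right)$)
$-43721 - F{\left(A \right)} = -43721 - \left(616 + \frac{6^{3}}{2} - 1338 + \frac{71 \cdot 6^{2}}{2}\right) = -43721 - \left(616 + \frac{1}{2} \cdot 216 - 1338 + \frac{71}{2} \cdot 36\right) = -43721 - \left(616 + 108 - 1338 + 1278\right) = -43721 - 664 = -44385$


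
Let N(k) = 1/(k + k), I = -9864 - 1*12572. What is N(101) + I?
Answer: -4532071/202 ≈ -22436.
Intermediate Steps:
I = -22436 (I = -9864 - 12572 = -22436)
N(k) = 1/(2*k)
N(101) + I = (½)/101 - 22436 = (½)*(1/101) - 22436 = 1/202 - 22436 = -4532071/202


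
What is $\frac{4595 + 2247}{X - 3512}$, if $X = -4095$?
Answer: $- \frac{6842}{7607} \approx -0.89944$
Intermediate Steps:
$\frac{4595 + 2247}{X - 3512} = \frac{4595 + 2247}{-4095 - 3512} = \frac{6842}{-7607} = 6842 \left(- \frac{1}{7607}\right) = - \frac{6842}{7607}$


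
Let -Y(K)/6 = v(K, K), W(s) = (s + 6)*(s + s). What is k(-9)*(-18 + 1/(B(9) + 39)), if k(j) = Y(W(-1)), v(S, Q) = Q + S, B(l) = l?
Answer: -4315/2 ≈ -2157.5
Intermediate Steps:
W(s) = 2*s*(6 + s) (W(s) = (6 + s)*(2*s) = 2*s*(6 + s))
Y(K) = -12*K (Y(K) = -6*(K + K) = -12*K)
k(j) = 120 (k(j) = -24*(-1)*(6 - 1) = -24*(-1)*5 = -12*(-10) = 120)
k(-9)*(-18 + 1/(B(9) + 39)) = 120*(-18 + 1/(9 + 39)) = 120*(-18 + 1/48) = 120*(-863/48) = -4315/2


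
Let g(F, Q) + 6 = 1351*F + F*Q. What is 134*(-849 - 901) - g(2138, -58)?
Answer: -2998928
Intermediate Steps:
g(F, Q) = -6 + 1351*F + F*Q (g(F, Q) = -6 + (1351*F + F*Q) = -6 + 1351*F + F*Q)
134*(-849 - 901) - g(2138, -58) = 134*(-849 - 901) - (-6 + 1351*2138 + 2138*(-58)) = 134*(-1750) - (-6 + 2888438 - 124004) = -234500 - 1*2764428 = -234500 - 2764428 = -2998928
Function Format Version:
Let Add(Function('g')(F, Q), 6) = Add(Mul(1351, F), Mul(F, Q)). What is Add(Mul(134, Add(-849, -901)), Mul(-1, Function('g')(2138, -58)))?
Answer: -2998928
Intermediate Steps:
Function('g')(F, Q) = Add(-6, Mul(1351, F), Mul(F, Q)) (Function('g')(F, Q) = Add(-6, Add(Mul(1351, F), Mul(F, Q))) = Add(-6, Mul(1351, F), Mul(F, Q)))
Add(Mul(134, Add(-849, -901)), Mul(-1, Function('g')(2138, -58))) = Add(Mul(134, Add(-849, -901)), Mul(-1, Add(-6, Mul(1351, 2138), Mul(2138, -58)))) = Add(Mul(134, -1750), Mul(-1, Add(-6, 2888438, -124004))) = Add(-234500, Mul(-1, 2764428)) = Add(-234500, -2764428) = -2998928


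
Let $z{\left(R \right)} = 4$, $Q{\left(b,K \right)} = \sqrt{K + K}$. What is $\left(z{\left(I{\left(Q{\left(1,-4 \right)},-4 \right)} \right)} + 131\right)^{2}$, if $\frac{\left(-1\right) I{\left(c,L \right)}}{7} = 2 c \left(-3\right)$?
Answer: $18225$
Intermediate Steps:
$Q{\left(b,K \right)} = \sqrt{2} \sqrt{K}$ ($Q{\left(b,K \right)} = \sqrt{2 K} = \sqrt{2} \sqrt{K}$)
$I{\left(c,L \right)} = 42 c$ ($I{\left(c,L \right)} = - 7 \cdot 2 c \left(-3\right) = - 7 \left(- 6 c\right) = 42 c$)
$\left(z{\left(I{\left(Q{\left(1,-4 \right)},-4 \right)} \right)} + 131\right)^{2} = \left(4 + 131\right)^{2} = 135^{2} = 18225$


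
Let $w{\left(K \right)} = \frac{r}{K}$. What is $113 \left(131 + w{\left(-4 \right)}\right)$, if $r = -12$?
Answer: $15142$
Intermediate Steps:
$w{\left(K \right)} = - \frac{12}{K}$
$113 \left(131 + w{\left(-4 \right)}\right) = 113 \left(131 - \frac{12}{-4}\right) = 113 \left(131 - -3\right) = 113 \left(131 + 3\right) = 113 \cdot 134 = 15142$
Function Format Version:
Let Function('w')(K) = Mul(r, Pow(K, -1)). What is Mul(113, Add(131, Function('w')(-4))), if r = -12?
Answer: 15142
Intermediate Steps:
Function('w')(K) = Mul(-12, Pow(K, -1))
Mul(113, Add(131, Function('w')(-4))) = Mul(113, Add(131, Mul(-12, Pow(-4, -1)))) = Mul(113, Add(131, Mul(-12, Rational(-1, 4)))) = Mul(113, Add(131, 3)) = Mul(113, 134) = 15142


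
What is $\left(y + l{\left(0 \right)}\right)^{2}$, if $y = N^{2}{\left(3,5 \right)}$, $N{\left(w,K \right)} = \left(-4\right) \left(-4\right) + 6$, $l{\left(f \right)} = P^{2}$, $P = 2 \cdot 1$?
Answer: $238144$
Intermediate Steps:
$P = 2$
$l{\left(f \right)} = 4$ ($l{\left(f \right)} = 2^{2} = 4$)
$N{\left(w,K \right)} = 22$ ($N{\left(w,K \right)} = 16 + 6 = 22$)
$y = 484$ ($y = 22^{2} = 484$)
$\left(y + l{\left(0 \right)}\right)^{2} = \left(484 + 4\right)^{2} = 488^{2} = 238144$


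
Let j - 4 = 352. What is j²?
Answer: 126736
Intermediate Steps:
j = 356 (j = 4 + 352 = 356)
j² = 356² = 126736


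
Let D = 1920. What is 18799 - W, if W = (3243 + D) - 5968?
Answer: 19604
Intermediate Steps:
W = -805 (W = (3243 + 1920) - 5968 = 5163 - 5968 = -805)
18799 - W = 18799 - 1*(-805) = 18799 + 805 = 19604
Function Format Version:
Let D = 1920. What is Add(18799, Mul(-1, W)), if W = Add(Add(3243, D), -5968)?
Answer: 19604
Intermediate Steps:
W = -805 (W = Add(Add(3243, 1920), -5968) = Add(5163, -5968) = -805)
Add(18799, Mul(-1, W)) = Add(18799, Mul(-1, -805)) = Add(18799, 805) = 19604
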